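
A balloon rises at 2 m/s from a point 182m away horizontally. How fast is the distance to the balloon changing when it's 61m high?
122√36845/36845 ≈ 0.6356 m/s

z² = 182² + y²
z = √(182² + 61²) = √36845
dz/dt = y/z · dy/dt = 61/√36845 · 2 = 122√36845/36845 ≈ 0.6356 m/s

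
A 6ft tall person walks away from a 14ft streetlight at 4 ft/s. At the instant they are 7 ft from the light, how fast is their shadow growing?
3 ft/s

By similar triangles: 14/(x+s) = 6/s
Solving: s = 6x/8
ds/dt = 6/8 · dx/dt = 3/4 · 4 = 3 ft/s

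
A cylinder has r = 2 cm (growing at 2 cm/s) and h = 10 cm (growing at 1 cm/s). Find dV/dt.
84π cm³/s

V = πr²h
dV/dt = 2πrh·dr/dt + πr²·dh/dt
= 2π(2)(10)(2) + π(2)²(1)
= 84π cm³/s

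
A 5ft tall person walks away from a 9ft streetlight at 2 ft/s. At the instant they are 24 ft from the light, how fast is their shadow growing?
5/2 ft/s

By similar triangles: 9/(x+s) = 5/s
Solving: s = 5x/4
ds/dt = 5/4 · dx/dt = 5/4 · 2 = 5/2 ft/s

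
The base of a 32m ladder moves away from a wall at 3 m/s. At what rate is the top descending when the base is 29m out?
29√183/61 ≈ 6.431 m/s

x² + y² = 32²
2x·dx/dt + 2y·dy/dt = 0
dy/dt = -x/y · dx/dt = -29/√183 · 3 = -29√183/61 m/s
The top is descending at 29√183/61 ≈ 6.431 m/s.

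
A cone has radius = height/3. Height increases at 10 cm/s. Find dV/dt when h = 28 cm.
7840π/9 cm³/s

V = (1/3)π(h/3)²h = πh³/27
dV/dt = πh²/9 · 10
At h = 28: dV/dt = 7840π/9 cm³/s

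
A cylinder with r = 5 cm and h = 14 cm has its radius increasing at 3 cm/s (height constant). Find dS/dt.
144π cm²/s

S = 2πrh + 2πr² (lateral + bases)
dS/dt = (2πh + 4πr)·dr/dt = (2π·14 + 4π·5)·3
= 144π cm²/s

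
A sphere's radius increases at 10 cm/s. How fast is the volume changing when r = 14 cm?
7840π cm³/s

V = (4/3)πr³
dV/dt = dV/dr · dr/dt = 4πr² · 10
At r = 14: dV/dt = 7840π cm³/s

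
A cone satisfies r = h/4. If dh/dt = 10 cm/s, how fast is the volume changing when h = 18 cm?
405π/2 cm³/s

V = (1/3)π(h/4)²h = πh³/48
dV/dt = πh²/16 · 10
At h = 18: dV/dt = 405π/2 cm³/s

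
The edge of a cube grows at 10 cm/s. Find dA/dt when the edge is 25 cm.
3000 cm²/s

A = 6s²
dA/dt = 12s · ds/dt = 12·25·10 = 3000 cm²/s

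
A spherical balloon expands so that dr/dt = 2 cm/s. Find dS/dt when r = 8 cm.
128π cm²/s

S = 4πr²
dS/dt = dS/dr · dr/dt = 8πr · 2
At r = 8: dS/dt = 128π cm²/s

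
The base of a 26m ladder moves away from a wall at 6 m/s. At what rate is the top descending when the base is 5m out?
10√651/217 ≈ 1.176 m/s

x² + y² = 26²
2x·dx/dt + 2y·dy/dt = 0
dy/dt = -x/y · dx/dt = -5/√651 · 6 = -10√651/217 m/s
The top is descending at 10√651/217 ≈ 1.176 m/s.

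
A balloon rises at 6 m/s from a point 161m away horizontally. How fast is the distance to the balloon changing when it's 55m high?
165√28946/14473 ≈ 1.94 m/s

z² = 161² + y²
z = √(161² + 55²) = √28946
dz/dt = y/z · dy/dt = 55/√28946 · 6 = 165√28946/14473 ≈ 1.94 m/s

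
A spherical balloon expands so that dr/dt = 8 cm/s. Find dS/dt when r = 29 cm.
1856π cm²/s

S = 4πr²
dS/dt = dS/dr · dr/dt = 8πr · 8
At r = 29: dS/dt = 1856π cm²/s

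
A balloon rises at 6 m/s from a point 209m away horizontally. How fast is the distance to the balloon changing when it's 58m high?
348√5/485 ≈ 1.604 m/s

z² = 209² + y²
z = √(209² + 58²) = 97√5
dz/dt = y/z · dy/dt = 58/(97√5) · 6 = 348√5/485 ≈ 1.604 m/s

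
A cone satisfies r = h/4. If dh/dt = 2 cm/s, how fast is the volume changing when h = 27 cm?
729π/8 cm³/s

V = (1/3)π(h/4)²h = πh³/48
dV/dt = πh²/16 · 2
At h = 27: dV/dt = 729π/8 cm³/s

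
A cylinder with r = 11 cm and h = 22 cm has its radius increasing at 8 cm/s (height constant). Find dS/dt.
704π cm²/s

S = 2πrh + 2πr² (lateral + bases)
dS/dt = (2πh + 4πr)·dr/dt = (2π·22 + 4π·11)·8
= 704π cm²/s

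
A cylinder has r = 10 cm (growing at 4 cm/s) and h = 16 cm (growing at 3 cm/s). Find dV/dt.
1580π cm³/s

V = πr²h
dV/dt = 2πrh·dr/dt + πr²·dh/dt
= 2π(10)(16)(4) + π(10)²(3)
= 1580π cm³/s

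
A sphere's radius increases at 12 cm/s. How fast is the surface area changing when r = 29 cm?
2784π cm²/s

S = 4πr²
dS/dt = dS/dr · dr/dt = 8πr · 12
At r = 29: dS/dt = 2784π cm²/s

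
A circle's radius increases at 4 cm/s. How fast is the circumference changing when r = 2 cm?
8π cm/s

C = 2πr
dC/dt = 2π · dr/dt = 2π · 4 = 8π cm/s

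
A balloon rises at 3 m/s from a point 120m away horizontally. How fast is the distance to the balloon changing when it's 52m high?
39√1069/1069 ≈ 1.193 m/s

z² = 120² + y²
z = √(120² + 52²) = 4√1069
dz/dt = y/z · dy/dt = 52/(4√1069) · 3 = 39√1069/1069 ≈ 1.193 m/s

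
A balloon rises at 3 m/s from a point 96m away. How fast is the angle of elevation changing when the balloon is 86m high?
0.017337 rad/s

tan(θ) = y/96
sec²(θ) · dθ/dt = (1/96) · dy/dt
dθ/dt = cos²(θ)/96 · 3 = 96/(96² + 86²) · 3
dθ/dt = 0.017337 rad/s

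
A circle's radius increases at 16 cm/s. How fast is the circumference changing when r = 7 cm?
32π cm/s

C = 2πr
dC/dt = 2π · dr/dt = 2π · 16 = 32π cm/s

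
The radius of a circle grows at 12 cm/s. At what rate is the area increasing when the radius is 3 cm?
72π cm²/s

A = πr²
dA/dt = 2πr · dr/dt = 2π(3)(12) = 72π cm²/s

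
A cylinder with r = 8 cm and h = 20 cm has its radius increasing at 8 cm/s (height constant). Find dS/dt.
576π cm²/s

S = 2πrh + 2πr² (lateral + bases)
dS/dt = (2πh + 4πr)·dr/dt = (2π·20 + 4π·8)·8
= 576π cm²/s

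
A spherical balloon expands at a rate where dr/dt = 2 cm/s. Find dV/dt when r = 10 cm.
800π cm³/s

V = (4/3)πr³
dV/dt = dV/dr · dr/dt = 4πr² · 2
At r = 10: dV/dt = 800π cm³/s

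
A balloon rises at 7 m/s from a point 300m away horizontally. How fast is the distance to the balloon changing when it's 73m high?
511√95329/95329 ≈ 1.655 m/s

z² = 300² + y²
z = √(300² + 73²) = √95329
dz/dt = y/z · dy/dt = 73/√95329 · 7 = 511√95329/95329 ≈ 1.655 m/s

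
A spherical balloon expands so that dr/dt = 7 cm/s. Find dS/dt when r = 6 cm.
336π cm²/s

S = 4πr²
dS/dt = dS/dr · dr/dt = 8πr · 7
At r = 6: dS/dt = 336π cm²/s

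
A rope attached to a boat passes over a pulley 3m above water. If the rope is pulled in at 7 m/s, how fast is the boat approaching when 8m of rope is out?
56√55/55 ≈ 7.551 m/s

rope² = x² + 3²
x = √(8² - 3²) = √55
dx/dt = (rope/x) · d(rope)/dt = (8/√55) · (-7) = -56√55/55 m/s
The boat approaches at 56√55/55 ≈ 7.551 m/s.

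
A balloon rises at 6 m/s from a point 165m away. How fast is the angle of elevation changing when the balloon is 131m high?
0.022304 rad/s

tan(θ) = y/165
sec²(θ) · dθ/dt = (1/165) · dy/dt
dθ/dt = cos²(θ)/165 · 6 = 165/(165² + 131²) · 6
dθ/dt = 0.022304 rad/s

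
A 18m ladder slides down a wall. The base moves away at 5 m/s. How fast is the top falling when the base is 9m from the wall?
5√3/3 ≈ 2.887 m/s

x² + y² = 18²
2x·dx/dt + 2y·dy/dt = 0
dy/dt = -x/y · dx/dt = -9/(9√3) · 5 = -5√3/3 m/s
The top is descending at 5√3/3 ≈ 2.887 m/s.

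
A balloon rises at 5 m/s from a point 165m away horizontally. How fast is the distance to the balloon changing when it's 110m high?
10√13/13 ≈ 2.774 m/s

z² = 165² + y²
z = √(165² + 110²) = 55√13
dz/dt = y/z · dy/dt = 110/(55√13) · 5 = 10√13/13 ≈ 2.774 m/s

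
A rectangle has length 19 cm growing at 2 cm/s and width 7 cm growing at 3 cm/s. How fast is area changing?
71 cm²/s

A = lw
dA/dt = w·dl/dt + l·dw/dt = 7·2 + 19·3 = 71 cm²/s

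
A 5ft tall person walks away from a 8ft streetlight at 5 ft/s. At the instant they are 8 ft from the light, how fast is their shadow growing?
25/3 ft/s

By similar triangles: 8/(x+s) = 5/s
Solving: s = 5x/3
ds/dt = 5/3 · dx/dt = 5/3 · 5 = 25/3 ft/s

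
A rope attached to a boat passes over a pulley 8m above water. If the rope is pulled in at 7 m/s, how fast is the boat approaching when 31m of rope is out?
217√897/897 ≈ 7.245 m/s

rope² = x² + 8²
x = √(31² - 8²) = √897
dx/dt = (rope/x) · d(rope)/dt = (31/√897) · (-7) = -217√897/897 m/s
The boat approaches at 217√897/897 ≈ 7.245 m/s.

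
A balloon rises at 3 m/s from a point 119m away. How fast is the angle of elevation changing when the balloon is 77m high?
0.01777 rad/s

tan(θ) = y/119
sec²(θ) · dθ/dt = (1/119) · dy/dt
dθ/dt = cos²(θ)/119 · 3 = 119/(119² + 77²) · 3
dθ/dt = 0.01777 rad/s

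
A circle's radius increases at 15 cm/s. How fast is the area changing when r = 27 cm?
810π cm²/s

A = πr²
dA/dt = 2πr · dr/dt = 2π(27)(15) = 810π cm²/s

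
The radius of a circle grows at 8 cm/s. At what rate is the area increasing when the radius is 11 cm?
176π cm²/s

A = πr²
dA/dt = 2πr · dr/dt = 2π(11)(8) = 176π cm²/s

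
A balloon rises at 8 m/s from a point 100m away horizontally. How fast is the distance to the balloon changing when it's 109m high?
872√21881/21881 ≈ 5.895 m/s

z² = 100² + y²
z = √(100² + 109²) = √21881
dz/dt = y/z · dy/dt = 109/√21881 · 8 = 872√21881/21881 ≈ 5.895 m/s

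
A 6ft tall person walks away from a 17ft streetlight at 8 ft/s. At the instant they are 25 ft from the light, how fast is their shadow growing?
48/11 ft/s

By similar triangles: 17/(x+s) = 6/s
Solving: s = 6x/11
ds/dt = 6/11 · dx/dt = 6/11 · 8 = 48/11 ft/s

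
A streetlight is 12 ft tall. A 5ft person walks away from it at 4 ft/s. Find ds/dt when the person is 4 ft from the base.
20/7 ft/s

By similar triangles: 12/(x+s) = 5/s
Solving: s = 5x/7
ds/dt = 5/7 · dx/dt = 5/7 · 4 = 20/7 ft/s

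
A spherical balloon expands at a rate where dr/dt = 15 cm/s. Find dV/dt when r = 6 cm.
2160π cm³/s

V = (4/3)πr³
dV/dt = dV/dr · dr/dt = 4πr² · 15
At r = 6: dV/dt = 2160π cm³/s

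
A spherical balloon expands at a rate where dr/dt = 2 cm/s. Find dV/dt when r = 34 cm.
9248π cm³/s

V = (4/3)πr³
dV/dt = dV/dr · dr/dt = 4πr² · 2
At r = 34: dV/dt = 9248π cm³/s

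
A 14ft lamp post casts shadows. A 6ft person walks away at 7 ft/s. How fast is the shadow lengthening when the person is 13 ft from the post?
21/4 ft/s

By similar triangles: 14/(x+s) = 6/s
Solving: s = 6x/8
ds/dt = 6/8 · dx/dt = 3/4 · 7 = 21/4 ft/s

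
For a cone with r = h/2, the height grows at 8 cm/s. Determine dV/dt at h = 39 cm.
3042π cm³/s

V = (1/3)π(h/2)²h = πh³/12
dV/dt = πh²/4 · 8
At h = 39: dV/dt = 3042π cm³/s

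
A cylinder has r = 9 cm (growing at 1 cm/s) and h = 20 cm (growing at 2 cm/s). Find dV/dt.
522π cm³/s

V = πr²h
dV/dt = 2πrh·dr/dt + πr²·dh/dt
= 2π(9)(20)(1) + π(9)²(2)
= 522π cm³/s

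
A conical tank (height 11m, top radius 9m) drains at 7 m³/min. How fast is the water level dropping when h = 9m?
847/(6561π) ≈ 0.04109 m/min

r/h = 9/11, so r = (9/11)h
V = (1/3)πr²h = (1/3)π((9/11)h)²h = (27/121)πh³
dV/dh = (81/121)πh²
dh/dt = (dV/dt)/(dV/dh) = -7/((81/121)π·9²) = -847/(6561π) m/min
The level is dropping at 847/(6561π) ≈ 0.04109 m/min.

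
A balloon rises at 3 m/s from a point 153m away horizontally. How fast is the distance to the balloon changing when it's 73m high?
219√28738/28738 ≈ 1.292 m/s

z² = 153² + y²
z = √(153² + 73²) = √28738
dz/dt = y/z · dy/dt = 73/√28738 · 3 = 219√28738/28738 ≈ 1.292 m/s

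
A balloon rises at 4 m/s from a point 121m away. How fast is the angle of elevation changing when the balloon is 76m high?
0.023706 rad/s

tan(θ) = y/121
sec²(θ) · dθ/dt = (1/121) · dy/dt
dθ/dt = cos²(θ)/121 · 4 = 121/(121² + 76²) · 4
dθ/dt = 0.023706 rad/s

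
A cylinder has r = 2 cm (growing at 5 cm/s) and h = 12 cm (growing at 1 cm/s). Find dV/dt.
244π cm³/s

V = πr²h
dV/dt = 2πrh·dr/dt + πr²·dh/dt
= 2π(2)(12)(5) + π(2)²(1)
= 244π cm³/s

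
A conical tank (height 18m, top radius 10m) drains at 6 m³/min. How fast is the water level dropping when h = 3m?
54/(25π) ≈ 0.6875 m/min

r/h = 10/18, so r = (5/9)h
V = (1/3)πr²h = (1/3)π((5/9)h)²h = (25/243)πh³
dV/dh = (25/81)πh²
dh/dt = (dV/dt)/(dV/dh) = -6/((25/81)π·3²) = -54/(25π) m/min
The level is dropping at 54/(25π) ≈ 0.6875 m/min.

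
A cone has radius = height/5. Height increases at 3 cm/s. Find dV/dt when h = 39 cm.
4563π/25 cm³/s

V = (1/3)π(h/5)²h = πh³/75
dV/dt = πh²/25 · 3
At h = 39: dV/dt = 4563π/25 cm³/s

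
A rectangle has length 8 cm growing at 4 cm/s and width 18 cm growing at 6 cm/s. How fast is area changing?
120 cm²/s

A = lw
dA/dt = w·dl/dt + l·dw/dt = 18·4 + 8·6 = 120 cm²/s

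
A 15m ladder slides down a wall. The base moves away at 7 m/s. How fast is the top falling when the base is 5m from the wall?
7√2/4 ≈ 2.475 m/s

x² + y² = 15²
2x·dx/dt + 2y·dy/dt = 0
dy/dt = -x/y · dx/dt = -5/(10√2) · 7 = -7√2/4 m/s
The top is descending at 7√2/4 ≈ 2.475 m/s.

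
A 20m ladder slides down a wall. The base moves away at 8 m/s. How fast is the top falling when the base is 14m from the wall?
56√51/51 ≈ 7.842 m/s

x² + y² = 20²
2x·dx/dt + 2y·dy/dt = 0
dy/dt = -x/y · dx/dt = -14/(2√51) · 8 = -56√51/51 m/s
The top is descending at 56√51/51 ≈ 7.842 m/s.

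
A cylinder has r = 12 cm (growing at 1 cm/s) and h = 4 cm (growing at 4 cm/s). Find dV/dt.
672π cm³/s

V = πr²h
dV/dt = 2πrh·dr/dt + πr²·dh/dt
= 2π(12)(4)(1) + π(12)²(4)
= 672π cm³/s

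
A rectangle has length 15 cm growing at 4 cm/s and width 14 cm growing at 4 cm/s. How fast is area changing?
116 cm²/s

A = lw
dA/dt = w·dl/dt + l·dw/dt = 14·4 + 15·4 = 116 cm²/s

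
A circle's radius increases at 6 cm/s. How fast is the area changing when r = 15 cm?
180π cm²/s

A = πr²
dA/dt = 2πr · dr/dt = 2π(15)(6) = 180π cm²/s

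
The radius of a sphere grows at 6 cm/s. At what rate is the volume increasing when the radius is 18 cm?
7776π cm³/s

V = (4/3)πr³
dV/dt = dV/dr · dr/dt = 4πr² · 6
At r = 18: dV/dt = 7776π cm³/s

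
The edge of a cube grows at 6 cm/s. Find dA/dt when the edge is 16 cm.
1152 cm²/s

A = 6s²
dA/dt = 12s · ds/dt = 12·16·6 = 1152 cm²/s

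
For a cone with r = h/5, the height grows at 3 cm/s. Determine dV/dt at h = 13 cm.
507π/25 cm³/s

V = (1/3)π(h/5)²h = πh³/75
dV/dt = πh²/25 · 3
At h = 13: dV/dt = 507π/25 cm³/s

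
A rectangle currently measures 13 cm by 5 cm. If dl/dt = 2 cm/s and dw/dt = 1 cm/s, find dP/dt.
6 cm/s

P = 2(l + w)
dP/dt = 2(dl/dt + dw/dt) = 2(2 + 1) = 6 cm/s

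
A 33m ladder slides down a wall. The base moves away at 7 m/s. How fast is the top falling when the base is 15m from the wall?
35√6/24 ≈ 3.572 m/s

x² + y² = 33²
2x·dx/dt + 2y·dy/dt = 0
dy/dt = -x/y · dx/dt = -15/(12√6) · 7 = -35√6/24 m/s
The top is descending at 35√6/24 ≈ 3.572 m/s.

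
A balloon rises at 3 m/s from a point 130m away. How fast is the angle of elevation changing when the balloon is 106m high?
0.013861 rad/s

tan(θ) = y/130
sec²(θ) · dθ/dt = (1/130) · dy/dt
dθ/dt = cos²(θ)/130 · 3 = 130/(130² + 106²) · 3
dθ/dt = 0.013861 rad/s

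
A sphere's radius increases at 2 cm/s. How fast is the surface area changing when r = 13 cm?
208π cm²/s

S = 4πr²
dS/dt = dS/dr · dr/dt = 8πr · 2
At r = 13: dS/dt = 208π cm²/s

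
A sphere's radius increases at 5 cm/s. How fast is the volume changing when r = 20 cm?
8000π cm³/s

V = (4/3)πr³
dV/dt = dV/dr · dr/dt = 4πr² · 5
At r = 20: dV/dt = 8000π cm³/s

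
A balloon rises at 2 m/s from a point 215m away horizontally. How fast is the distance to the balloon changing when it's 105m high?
21√2290/1145 ≈ 0.8777 m/s

z² = 215² + y²
z = √(215² + 105²) = 5√2290
dz/dt = y/z · dy/dt = 105/(5√2290) · 2 = 21√2290/1145 ≈ 0.8777 m/s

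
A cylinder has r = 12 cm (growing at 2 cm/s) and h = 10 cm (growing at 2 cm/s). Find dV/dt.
768π cm³/s

V = πr²h
dV/dt = 2πrh·dr/dt + πr²·dh/dt
= 2π(12)(10)(2) + π(12)²(2)
= 768π cm³/s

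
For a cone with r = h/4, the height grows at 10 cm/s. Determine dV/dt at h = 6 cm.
45π/2 cm³/s

V = (1/3)π(h/4)²h = πh³/48
dV/dt = πh²/16 · 10
At h = 6: dV/dt = 45π/2 cm³/s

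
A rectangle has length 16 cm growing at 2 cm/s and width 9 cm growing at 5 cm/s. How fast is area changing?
98 cm²/s

A = lw
dA/dt = w·dl/dt + l·dw/dt = 9·2 + 16·5 = 98 cm²/s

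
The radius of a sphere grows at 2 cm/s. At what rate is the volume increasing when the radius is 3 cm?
72π cm³/s

V = (4/3)πr³
dV/dt = dV/dr · dr/dt = 4πr² · 2
At r = 3: dV/dt = 72π cm³/s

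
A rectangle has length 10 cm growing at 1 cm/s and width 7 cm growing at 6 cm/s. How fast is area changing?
67 cm²/s

A = lw
dA/dt = w·dl/dt + l·dw/dt = 7·1 + 10·6 = 67 cm²/s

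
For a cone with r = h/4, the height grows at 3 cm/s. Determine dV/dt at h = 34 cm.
867π/4 cm³/s

V = (1/3)π(h/4)²h = πh³/48
dV/dt = πh²/16 · 3
At h = 34: dV/dt = 867π/4 cm³/s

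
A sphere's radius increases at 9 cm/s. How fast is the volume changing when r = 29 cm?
30276π cm³/s

V = (4/3)πr³
dV/dt = dV/dr · dr/dt = 4πr² · 9
At r = 29: dV/dt = 30276π cm³/s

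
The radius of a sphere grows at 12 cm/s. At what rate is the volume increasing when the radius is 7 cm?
2352π cm³/s

V = (4/3)πr³
dV/dt = dV/dr · dr/dt = 4πr² · 12
At r = 7: dV/dt = 2352π cm³/s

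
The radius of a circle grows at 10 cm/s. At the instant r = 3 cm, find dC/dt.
20π cm/s

C = 2πr
dC/dt = 2π · dr/dt = 2π · 10 = 20π cm/s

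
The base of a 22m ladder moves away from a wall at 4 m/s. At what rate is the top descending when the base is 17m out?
68√195/195 ≈ 4.87 m/s

x² + y² = 22²
2x·dx/dt + 2y·dy/dt = 0
dy/dt = -x/y · dx/dt = -17/√195 · 4 = -68√195/195 m/s
The top is descending at 68√195/195 ≈ 4.87 m/s.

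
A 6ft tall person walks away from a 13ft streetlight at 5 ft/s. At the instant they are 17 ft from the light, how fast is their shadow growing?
30/7 ft/s

By similar triangles: 13/(x+s) = 6/s
Solving: s = 6x/7
ds/dt = 6/7 · dx/dt = 6/7 · 5 = 30/7 ft/s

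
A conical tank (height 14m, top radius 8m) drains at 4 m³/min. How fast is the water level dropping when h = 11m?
49/(484π) ≈ 0.03223 m/min

r/h = 8/14, so r = (4/7)h
V = (1/3)πr²h = (1/3)π((4/7)h)²h = (16/147)πh³
dV/dh = (16/49)πh²
dh/dt = (dV/dt)/(dV/dh) = -4/((16/49)π·11²) = -49/(484π) m/min
The level is dropping at 49/(484π) ≈ 0.03223 m/min.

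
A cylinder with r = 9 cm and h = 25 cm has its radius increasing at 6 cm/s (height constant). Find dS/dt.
516π cm²/s

S = 2πrh + 2πr² (lateral + bases)
dS/dt = (2πh + 4πr)·dr/dt = (2π·25 + 4π·9)·6
= 516π cm²/s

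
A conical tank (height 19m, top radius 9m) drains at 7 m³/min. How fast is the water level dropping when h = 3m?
2527/(729π) ≈ 1.103 m/min

r/h = 9/19, so r = (9/19)h
V = (1/3)πr²h = (1/3)π((9/19)h)²h = (27/361)πh³
dV/dh = (81/361)πh²
dh/dt = (dV/dt)/(dV/dh) = -7/((81/361)π·3²) = -2527/(729π) m/min
The level is dropping at 2527/(729π) ≈ 1.103 m/min.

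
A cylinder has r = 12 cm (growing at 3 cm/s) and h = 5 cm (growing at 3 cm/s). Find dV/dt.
792π cm³/s

V = πr²h
dV/dt = 2πrh·dr/dt + πr²·dh/dt
= 2π(12)(5)(3) + π(12)²(3)
= 792π cm³/s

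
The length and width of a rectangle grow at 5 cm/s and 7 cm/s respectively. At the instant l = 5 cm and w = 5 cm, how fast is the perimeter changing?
24 cm/s

P = 2(l + w)
dP/dt = 2(dl/dt + dw/dt) = 2(5 + 7) = 24 cm/s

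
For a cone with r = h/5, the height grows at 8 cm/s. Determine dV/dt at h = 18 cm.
2592π/25 cm³/s

V = (1/3)π(h/5)²h = πh³/75
dV/dt = πh²/25 · 8
At h = 18: dV/dt = 2592π/25 cm³/s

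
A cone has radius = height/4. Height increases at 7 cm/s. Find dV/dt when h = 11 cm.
847π/16 cm³/s

V = (1/3)π(h/4)²h = πh³/48
dV/dt = πh²/16 · 7
At h = 11: dV/dt = 847π/16 cm³/s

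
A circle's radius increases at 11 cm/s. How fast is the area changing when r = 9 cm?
198π cm²/s

A = πr²
dA/dt = 2πr · dr/dt = 2π(9)(11) = 198π cm²/s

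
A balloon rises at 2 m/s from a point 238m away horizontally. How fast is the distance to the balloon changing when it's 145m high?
290√77669/77669 ≈ 1.041 m/s

z² = 238² + y²
z = √(238² + 145²) = √77669
dz/dt = y/z · dy/dt = 145/√77669 · 2 = 290√77669/77669 ≈ 1.041 m/s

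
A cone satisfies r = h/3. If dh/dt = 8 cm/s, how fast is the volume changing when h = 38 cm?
11552π/9 cm³/s

V = (1/3)π(h/3)²h = πh³/27
dV/dt = πh²/9 · 8
At h = 38: dV/dt = 11552π/9 cm³/s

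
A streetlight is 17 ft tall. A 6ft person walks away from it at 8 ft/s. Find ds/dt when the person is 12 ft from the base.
48/11 ft/s

By similar triangles: 17/(x+s) = 6/s
Solving: s = 6x/11
ds/dt = 6/11 · dx/dt = 6/11 · 8 = 48/11 ft/s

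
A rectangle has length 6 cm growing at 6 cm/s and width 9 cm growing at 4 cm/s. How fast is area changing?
78 cm²/s

A = lw
dA/dt = w·dl/dt + l·dw/dt = 9·6 + 6·4 = 78 cm²/s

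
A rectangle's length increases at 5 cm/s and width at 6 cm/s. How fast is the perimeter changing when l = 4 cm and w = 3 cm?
22 cm/s

P = 2(l + w)
dP/dt = 2(dl/dt + dw/dt) = 2(5 + 6) = 22 cm/s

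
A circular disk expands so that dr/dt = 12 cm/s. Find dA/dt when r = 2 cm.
48π cm²/s

A = πr²
dA/dt = 2πr · dr/dt = 2π(2)(12) = 48π cm²/s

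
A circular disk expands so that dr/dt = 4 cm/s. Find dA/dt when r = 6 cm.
48π cm²/s

A = πr²
dA/dt = 2πr · dr/dt = 2π(6)(4) = 48π cm²/s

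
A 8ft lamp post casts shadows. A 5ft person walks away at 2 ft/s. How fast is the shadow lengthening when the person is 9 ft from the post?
10/3 ft/s

By similar triangles: 8/(x+s) = 5/s
Solving: s = 5x/3
ds/dt = 5/3 · dx/dt = 5/3 · 2 = 10/3 ft/s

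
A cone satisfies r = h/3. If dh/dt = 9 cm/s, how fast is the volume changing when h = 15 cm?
225π cm³/s

V = (1/3)π(h/3)²h = πh³/27
dV/dt = πh²/9 · 9
At h = 15: dV/dt = 225π cm³/s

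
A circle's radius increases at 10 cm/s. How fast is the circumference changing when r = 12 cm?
20π cm/s

C = 2πr
dC/dt = 2π · dr/dt = 2π · 10 = 20π cm/s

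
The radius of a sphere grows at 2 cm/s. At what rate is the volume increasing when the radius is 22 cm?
3872π cm³/s

V = (4/3)πr³
dV/dt = dV/dr · dr/dt = 4πr² · 2
At r = 22: dV/dt = 3872π cm³/s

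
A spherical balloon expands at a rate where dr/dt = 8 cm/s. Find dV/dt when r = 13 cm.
5408π cm³/s

V = (4/3)πr³
dV/dt = dV/dr · dr/dt = 4πr² · 8
At r = 13: dV/dt = 5408π cm³/s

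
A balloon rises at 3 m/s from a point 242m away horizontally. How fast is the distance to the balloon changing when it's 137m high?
411√77333/77333 ≈ 1.478 m/s

z² = 242² + y²
z = √(242² + 137²) = √77333
dz/dt = y/z · dy/dt = 137/√77333 · 3 = 411√77333/77333 ≈ 1.478 m/s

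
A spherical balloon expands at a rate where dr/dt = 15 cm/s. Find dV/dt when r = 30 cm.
54000π cm³/s

V = (4/3)πr³
dV/dt = dV/dr · dr/dt = 4πr² · 15
At r = 30: dV/dt = 54000π cm³/s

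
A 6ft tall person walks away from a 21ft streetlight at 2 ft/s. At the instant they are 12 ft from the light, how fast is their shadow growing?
4/5 ft/s

By similar triangles: 21/(x+s) = 6/s
Solving: s = 6x/15
ds/dt = 6/15 · dx/dt = 2/5 · 2 = 4/5 ft/s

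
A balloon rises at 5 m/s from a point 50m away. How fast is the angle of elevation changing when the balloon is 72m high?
0.032535 rad/s

tan(θ) = y/50
sec²(θ) · dθ/dt = (1/50) · dy/dt
dθ/dt = cos²(θ)/50 · 5 = 50/(50² + 72²) · 5
dθ/dt = 0.032535 rad/s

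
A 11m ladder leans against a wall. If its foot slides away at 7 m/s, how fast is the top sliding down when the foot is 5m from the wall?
35√6/24 ≈ 3.572 m/s

x² + y² = 11²
2x·dx/dt + 2y·dy/dt = 0
dy/dt = -x/y · dx/dt = -5/(4√6) · 7 = -35√6/24 m/s
The top is descending at 35√6/24 ≈ 3.572 m/s.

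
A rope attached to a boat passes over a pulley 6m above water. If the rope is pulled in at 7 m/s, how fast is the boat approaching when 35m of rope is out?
245√1189/1189 ≈ 7.105 m/s

rope² = x² + 6²
x = √(35² - 6²) = √1189
dx/dt = (rope/x) · d(rope)/dt = (35/√1189) · (-7) = -245√1189/1189 m/s
The boat approaches at 245√1189/1189 ≈ 7.105 m/s.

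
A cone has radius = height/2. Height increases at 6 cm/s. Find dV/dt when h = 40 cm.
2400π cm³/s

V = (1/3)π(h/2)²h = πh³/12
dV/dt = πh²/4 · 6
At h = 40: dV/dt = 2400π cm³/s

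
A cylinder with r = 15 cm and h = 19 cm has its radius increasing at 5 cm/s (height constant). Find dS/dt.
490π cm²/s

S = 2πrh + 2πr² (lateral + bases)
dS/dt = (2πh + 4πr)·dr/dt = (2π·19 + 4π·15)·5
= 490π cm²/s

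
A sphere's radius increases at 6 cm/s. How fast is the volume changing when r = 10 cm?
2400π cm³/s

V = (4/3)πr³
dV/dt = dV/dr · dr/dt = 4πr² · 6
At r = 10: dV/dt = 2400π cm³/s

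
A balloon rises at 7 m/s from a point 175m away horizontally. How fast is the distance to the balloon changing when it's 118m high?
826√44549/44549 ≈ 3.913 m/s

z² = 175² + y²
z = √(175² + 118²) = √44549
dz/dt = y/z · dy/dt = 118/√44549 · 7 = 826√44549/44549 ≈ 3.913 m/s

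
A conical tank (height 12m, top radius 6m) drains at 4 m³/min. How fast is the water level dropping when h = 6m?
4/(9π) ≈ 0.1415 m/min

r/h = 6/12, so r = (1/2)h
V = (1/3)πr²h = (1/3)π((1/2)h)²h = (1/12)πh³
dV/dh = (1/4)πh²
dh/dt = (dV/dt)/(dV/dh) = -4/((1/4)π·6²) = -4/(9π) m/min
The level is dropping at 4/(9π) ≈ 0.1415 m/min.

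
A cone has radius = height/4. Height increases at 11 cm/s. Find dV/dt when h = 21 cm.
4851π/16 cm³/s

V = (1/3)π(h/4)²h = πh³/48
dV/dt = πh²/16 · 11
At h = 21: dV/dt = 4851π/16 cm³/s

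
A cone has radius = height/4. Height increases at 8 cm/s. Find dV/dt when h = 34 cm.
578π cm³/s

V = (1/3)π(h/4)²h = πh³/48
dV/dt = πh²/16 · 8
At h = 34: dV/dt = 578π cm³/s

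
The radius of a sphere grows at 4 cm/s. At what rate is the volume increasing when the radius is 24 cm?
9216π cm³/s

V = (4/3)πr³
dV/dt = dV/dr · dr/dt = 4πr² · 4
At r = 24: dV/dt = 9216π cm³/s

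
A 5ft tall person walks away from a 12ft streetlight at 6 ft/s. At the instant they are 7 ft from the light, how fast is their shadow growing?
30/7 ft/s

By similar triangles: 12/(x+s) = 5/s
Solving: s = 5x/7
ds/dt = 5/7 · dx/dt = 5/7 · 6 = 30/7 ft/s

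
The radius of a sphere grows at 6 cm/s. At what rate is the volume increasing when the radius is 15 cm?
5400π cm³/s

V = (4/3)πr³
dV/dt = dV/dr · dr/dt = 4πr² · 6
At r = 15: dV/dt = 5400π cm³/s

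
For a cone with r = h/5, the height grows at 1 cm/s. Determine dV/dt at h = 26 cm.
676π/25 cm³/s

V = (1/3)π(h/5)²h = πh³/75
dV/dt = πh²/25 · 1
At h = 26: dV/dt = 676π/25 cm³/s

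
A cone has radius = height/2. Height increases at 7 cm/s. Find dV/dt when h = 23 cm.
3703π/4 cm³/s

V = (1/3)π(h/2)²h = πh³/12
dV/dt = πh²/4 · 7
At h = 23: dV/dt = 3703π/4 cm³/s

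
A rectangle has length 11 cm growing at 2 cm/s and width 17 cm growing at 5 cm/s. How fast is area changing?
89 cm²/s

A = lw
dA/dt = w·dl/dt + l·dw/dt = 17·2 + 11·5 = 89 cm²/s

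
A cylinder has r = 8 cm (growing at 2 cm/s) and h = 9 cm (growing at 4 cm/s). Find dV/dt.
544π cm³/s

V = πr²h
dV/dt = 2πrh·dr/dt + πr²·dh/dt
= 2π(8)(9)(2) + π(8)²(4)
= 544π cm³/s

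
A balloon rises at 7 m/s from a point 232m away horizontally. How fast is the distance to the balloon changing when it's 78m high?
273√14977/14977 ≈ 2.231 m/s

z² = 232² + y²
z = √(232² + 78²) = 2√14977
dz/dt = y/z · dy/dt = 78/(2√14977) · 7 = 273√14977/14977 ≈ 2.231 m/s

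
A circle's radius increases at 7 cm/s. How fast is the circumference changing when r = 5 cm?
14π cm/s

C = 2πr
dC/dt = 2π · dr/dt = 2π · 7 = 14π cm/s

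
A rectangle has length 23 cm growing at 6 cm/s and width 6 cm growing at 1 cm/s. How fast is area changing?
59 cm²/s

A = lw
dA/dt = w·dl/dt + l·dw/dt = 6·6 + 23·1 = 59 cm²/s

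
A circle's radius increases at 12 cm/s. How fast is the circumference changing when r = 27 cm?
24π cm/s

C = 2πr
dC/dt = 2π · dr/dt = 2π · 12 = 24π cm/s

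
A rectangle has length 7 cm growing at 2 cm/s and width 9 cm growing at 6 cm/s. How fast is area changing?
60 cm²/s

A = lw
dA/dt = w·dl/dt + l·dw/dt = 9·2 + 7·6 = 60 cm²/s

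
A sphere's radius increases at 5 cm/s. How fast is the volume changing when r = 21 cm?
8820π cm³/s

V = (4/3)πr³
dV/dt = dV/dr · dr/dt = 4πr² · 5
At r = 21: dV/dt = 8820π cm³/s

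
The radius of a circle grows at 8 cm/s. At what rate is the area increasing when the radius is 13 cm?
208π cm²/s

A = πr²
dA/dt = 2πr · dr/dt = 2π(13)(8) = 208π cm²/s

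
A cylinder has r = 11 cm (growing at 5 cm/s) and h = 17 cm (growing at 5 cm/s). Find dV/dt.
2475π cm³/s

V = πr²h
dV/dt = 2πrh·dr/dt + πr²·dh/dt
= 2π(11)(17)(5) + π(11)²(5)
= 2475π cm³/s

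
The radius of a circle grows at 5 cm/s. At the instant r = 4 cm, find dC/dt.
10π cm/s

C = 2πr
dC/dt = 2π · dr/dt = 2π · 5 = 10π cm/s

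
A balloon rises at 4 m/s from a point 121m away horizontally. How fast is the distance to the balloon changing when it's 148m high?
592√36545/36545 ≈ 3.097 m/s

z² = 121² + y²
z = √(121² + 148²) = √36545
dz/dt = y/z · dy/dt = 148/√36545 · 4 = 592√36545/36545 ≈ 3.097 m/s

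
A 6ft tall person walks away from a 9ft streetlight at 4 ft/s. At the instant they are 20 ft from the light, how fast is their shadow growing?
8 ft/s

By similar triangles: 9/(x+s) = 6/s
Solving: s = 6x/3
ds/dt = 6/3 · dx/dt = 2 · 4 = 8 ft/s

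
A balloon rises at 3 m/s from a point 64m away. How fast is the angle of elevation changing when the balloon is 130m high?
0.009145 rad/s

tan(θ) = y/64
sec²(θ) · dθ/dt = (1/64) · dy/dt
dθ/dt = cos²(θ)/64 · 3 = 64/(64² + 130²) · 3
dθ/dt = 0.009145 rad/s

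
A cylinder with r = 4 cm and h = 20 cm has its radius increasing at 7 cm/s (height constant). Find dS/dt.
392π cm²/s

S = 2πrh + 2πr² (lateral + bases)
dS/dt = (2πh + 4πr)·dr/dt = (2π·20 + 4π·4)·7
= 392π cm²/s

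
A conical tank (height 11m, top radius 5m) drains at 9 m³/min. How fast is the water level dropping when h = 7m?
1089/(1225π) ≈ 0.283 m/min

r/h = 5/11, so r = (5/11)h
V = (1/3)πr²h = (1/3)π((5/11)h)²h = (25/363)πh³
dV/dh = (25/121)πh²
dh/dt = (dV/dt)/(dV/dh) = -9/((25/121)π·7²) = -1089/(1225π) m/min
The level is dropping at 1089/(1225π) ≈ 0.283 m/min.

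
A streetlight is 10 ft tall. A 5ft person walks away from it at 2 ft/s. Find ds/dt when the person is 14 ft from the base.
2 ft/s

By similar triangles: 10/(x+s) = 5/s
Solving: s = 5x/5
ds/dt = 5/5 · dx/dt = 1 · 2 = 2 ft/s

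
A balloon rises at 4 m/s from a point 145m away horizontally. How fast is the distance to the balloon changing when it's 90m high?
72√1165/1165 ≈ 2.109 m/s

z² = 145² + y²
z = √(145² + 90²) = 5√1165
dz/dt = y/z · dy/dt = 90/(5√1165) · 4 = 72√1165/1165 ≈ 2.109 m/s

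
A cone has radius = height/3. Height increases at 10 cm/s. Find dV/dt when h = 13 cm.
1690π/9 cm³/s

V = (1/3)π(h/3)²h = πh³/27
dV/dt = πh²/9 · 10
At h = 13: dV/dt = 1690π/9 cm³/s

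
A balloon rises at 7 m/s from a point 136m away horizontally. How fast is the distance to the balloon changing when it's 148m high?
259√101/505 ≈ 5.154 m/s

z² = 136² + y²
z = √(136² + 148²) = 20√101
dz/dt = y/z · dy/dt = 148/(20√101) · 7 = 259√101/505 ≈ 5.154 m/s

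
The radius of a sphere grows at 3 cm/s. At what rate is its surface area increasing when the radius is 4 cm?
96π cm²/s

S = 4πr²
dS/dt = dS/dr · dr/dt = 8πr · 3
At r = 4: dS/dt = 96π cm²/s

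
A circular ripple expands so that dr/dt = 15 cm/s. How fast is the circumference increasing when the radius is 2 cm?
30π cm/s

C = 2πr
dC/dt = 2π · dr/dt = 2π · 15 = 30π cm/s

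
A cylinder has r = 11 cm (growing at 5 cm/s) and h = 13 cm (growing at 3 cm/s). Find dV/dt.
1793π cm³/s

V = πr²h
dV/dt = 2πrh·dr/dt + πr²·dh/dt
= 2π(11)(13)(5) + π(11)²(3)
= 1793π cm³/s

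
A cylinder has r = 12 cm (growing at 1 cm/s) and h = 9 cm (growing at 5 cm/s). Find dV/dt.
936π cm³/s

V = πr²h
dV/dt = 2πrh·dr/dt + πr²·dh/dt
= 2π(12)(9)(1) + π(12)²(5)
= 936π cm³/s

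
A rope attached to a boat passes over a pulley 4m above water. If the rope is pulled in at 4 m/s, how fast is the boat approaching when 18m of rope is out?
36√77/77 ≈ 4.103 m/s

rope² = x² + 4²
x = √(18² - 4²) = 2√77
dx/dt = (rope/x) · d(rope)/dt = (18/(2√77)) · (-4) = -36√77/77 m/s
The boat approaches at 36√77/77 ≈ 4.103 m/s.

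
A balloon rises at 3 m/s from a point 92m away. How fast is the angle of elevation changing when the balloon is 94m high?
0.015954 rad/s

tan(θ) = y/92
sec²(θ) · dθ/dt = (1/92) · dy/dt
dθ/dt = cos²(θ)/92 · 3 = 92/(92² + 94²) · 3
dθ/dt = 0.015954 rad/s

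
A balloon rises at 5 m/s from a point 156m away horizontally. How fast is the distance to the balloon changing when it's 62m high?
31√7045/1409 ≈ 1.847 m/s

z² = 156² + y²
z = √(156² + 62²) = 2√7045
dz/dt = y/z · dy/dt = 62/(2√7045) · 5 = 31√7045/1409 ≈ 1.847 m/s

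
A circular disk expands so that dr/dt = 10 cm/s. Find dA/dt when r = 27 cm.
540π cm²/s

A = πr²
dA/dt = 2πr · dr/dt = 2π(27)(10) = 540π cm²/s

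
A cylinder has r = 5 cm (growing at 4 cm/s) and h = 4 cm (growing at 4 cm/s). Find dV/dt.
260π cm³/s

V = πr²h
dV/dt = 2πrh·dr/dt + πr²·dh/dt
= 2π(5)(4)(4) + π(5)²(4)
= 260π cm³/s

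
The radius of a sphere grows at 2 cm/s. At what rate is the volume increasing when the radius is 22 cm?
3872π cm³/s

V = (4/3)πr³
dV/dt = dV/dr · dr/dt = 4πr² · 2
At r = 22: dV/dt = 3872π cm³/s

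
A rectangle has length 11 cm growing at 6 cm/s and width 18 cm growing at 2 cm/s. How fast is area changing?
130 cm²/s

A = lw
dA/dt = w·dl/dt + l·dw/dt = 18·6 + 11·2 = 130 cm²/s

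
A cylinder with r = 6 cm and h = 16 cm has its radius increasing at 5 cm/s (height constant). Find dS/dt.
280π cm²/s

S = 2πrh + 2πr² (lateral + bases)
dS/dt = (2πh + 4πr)·dr/dt = (2π·16 + 4π·6)·5
= 280π cm²/s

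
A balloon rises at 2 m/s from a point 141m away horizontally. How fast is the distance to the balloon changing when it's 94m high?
4√13/13 ≈ 1.109 m/s

z² = 141² + y²
z = √(141² + 94²) = 47√13
dz/dt = y/z · dy/dt = 94/(47√13) · 2 = 4√13/13 ≈ 1.109 m/s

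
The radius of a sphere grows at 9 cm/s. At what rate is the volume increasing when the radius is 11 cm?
4356π cm³/s

V = (4/3)πr³
dV/dt = dV/dr · dr/dt = 4πr² · 9
At r = 11: dV/dt = 4356π cm³/s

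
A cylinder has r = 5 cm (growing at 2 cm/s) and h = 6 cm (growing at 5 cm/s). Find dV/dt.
245π cm³/s

V = πr²h
dV/dt = 2πrh·dr/dt + πr²·dh/dt
= 2π(5)(6)(2) + π(5)²(5)
= 245π cm³/s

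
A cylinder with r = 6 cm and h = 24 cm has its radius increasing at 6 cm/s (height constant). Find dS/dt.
432π cm²/s

S = 2πrh + 2πr² (lateral + bases)
dS/dt = (2πh + 4πr)·dr/dt = (2π·24 + 4π·6)·6
= 432π cm²/s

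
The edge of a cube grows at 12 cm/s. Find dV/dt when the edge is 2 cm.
144 cm³/s

V = s³
dV/dt = 3s² · ds/dt = 3·2²·12 = 144 cm³/s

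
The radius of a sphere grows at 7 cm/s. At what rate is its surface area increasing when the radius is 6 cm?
336π cm²/s

S = 4πr²
dS/dt = dS/dr · dr/dt = 8πr · 7
At r = 6: dS/dt = 336π cm²/s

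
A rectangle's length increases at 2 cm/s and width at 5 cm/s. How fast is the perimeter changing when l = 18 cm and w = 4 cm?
14 cm/s

P = 2(l + w)
dP/dt = 2(dl/dt + dw/dt) = 2(2 + 5) = 14 cm/s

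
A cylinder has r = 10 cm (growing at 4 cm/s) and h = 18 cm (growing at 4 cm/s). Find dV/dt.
1840π cm³/s

V = πr²h
dV/dt = 2πrh·dr/dt + πr²·dh/dt
= 2π(10)(18)(4) + π(10)²(4)
= 1840π cm³/s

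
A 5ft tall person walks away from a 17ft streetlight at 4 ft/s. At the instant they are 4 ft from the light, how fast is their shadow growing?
5/3 ft/s

By similar triangles: 17/(x+s) = 5/s
Solving: s = 5x/12
ds/dt = 5/12 · dx/dt = 5/12 · 4 = 5/3 ft/s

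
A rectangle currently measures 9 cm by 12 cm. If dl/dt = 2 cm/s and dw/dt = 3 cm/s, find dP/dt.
10 cm/s

P = 2(l + w)
dP/dt = 2(dl/dt + dw/dt) = 2(2 + 3) = 10 cm/s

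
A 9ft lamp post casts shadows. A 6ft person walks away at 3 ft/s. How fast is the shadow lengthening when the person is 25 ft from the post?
6 ft/s

By similar triangles: 9/(x+s) = 6/s
Solving: s = 6x/3
ds/dt = 6/3 · dx/dt = 2 · 3 = 6 ft/s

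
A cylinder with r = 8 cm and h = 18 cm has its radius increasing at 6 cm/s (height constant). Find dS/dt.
408π cm²/s

S = 2πrh + 2πr² (lateral + bases)
dS/dt = (2πh + 4πr)·dr/dt = (2π·18 + 4π·8)·6
= 408π cm²/s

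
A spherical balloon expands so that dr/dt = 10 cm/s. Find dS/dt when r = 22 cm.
1760π cm²/s

S = 4πr²
dS/dt = dS/dr · dr/dt = 8πr · 10
At r = 22: dS/dt = 1760π cm²/s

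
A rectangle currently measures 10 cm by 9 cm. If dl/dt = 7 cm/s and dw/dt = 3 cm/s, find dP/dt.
20 cm/s

P = 2(l + w)
dP/dt = 2(dl/dt + dw/dt) = 2(7 + 3) = 20 cm/s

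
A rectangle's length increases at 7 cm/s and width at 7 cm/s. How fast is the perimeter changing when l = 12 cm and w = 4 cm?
28 cm/s

P = 2(l + w)
dP/dt = 2(dl/dt + dw/dt) = 2(7 + 7) = 28 cm/s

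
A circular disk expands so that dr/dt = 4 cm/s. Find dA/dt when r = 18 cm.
144π cm²/s

A = πr²
dA/dt = 2πr · dr/dt = 2π(18)(4) = 144π cm²/s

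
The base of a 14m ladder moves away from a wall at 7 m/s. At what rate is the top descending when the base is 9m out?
63√115/115 ≈ 5.875 m/s

x² + y² = 14²
2x·dx/dt + 2y·dy/dt = 0
dy/dt = -x/y · dx/dt = -9/√115 · 7 = -63√115/115 m/s
The top is descending at 63√115/115 ≈ 5.875 m/s.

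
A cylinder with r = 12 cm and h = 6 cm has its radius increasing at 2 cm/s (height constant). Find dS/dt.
120π cm²/s

S = 2πrh + 2πr² (lateral + bases)
dS/dt = (2πh + 4πr)·dr/dt = (2π·6 + 4π·12)·2
= 120π cm²/s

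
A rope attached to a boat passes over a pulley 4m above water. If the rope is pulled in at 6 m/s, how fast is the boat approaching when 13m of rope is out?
26√17/17 ≈ 6.306 m/s

rope² = x² + 4²
x = √(13² - 4²) = 3√17
dx/dt = (rope/x) · d(rope)/dt = (13/(3√17)) · (-6) = -26√17/17 m/s
The boat approaches at 26√17/17 ≈ 6.306 m/s.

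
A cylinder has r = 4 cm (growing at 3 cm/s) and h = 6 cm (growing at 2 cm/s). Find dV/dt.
176π cm³/s

V = πr²h
dV/dt = 2πrh·dr/dt + πr²·dh/dt
= 2π(4)(6)(3) + π(4)²(2)
= 176π cm³/s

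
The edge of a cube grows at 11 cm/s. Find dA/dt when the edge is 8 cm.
1056 cm²/s

A = 6s²
dA/dt = 12s · ds/dt = 12·8·11 = 1056 cm²/s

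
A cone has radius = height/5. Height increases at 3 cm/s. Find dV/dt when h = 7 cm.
147π/25 cm³/s

V = (1/3)π(h/5)²h = πh³/75
dV/dt = πh²/25 · 3
At h = 7: dV/dt = 147π/25 cm³/s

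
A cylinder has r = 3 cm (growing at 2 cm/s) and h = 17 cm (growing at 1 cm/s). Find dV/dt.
213π cm³/s

V = πr²h
dV/dt = 2πrh·dr/dt + πr²·dh/dt
= 2π(3)(17)(2) + π(3)²(1)
= 213π cm³/s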